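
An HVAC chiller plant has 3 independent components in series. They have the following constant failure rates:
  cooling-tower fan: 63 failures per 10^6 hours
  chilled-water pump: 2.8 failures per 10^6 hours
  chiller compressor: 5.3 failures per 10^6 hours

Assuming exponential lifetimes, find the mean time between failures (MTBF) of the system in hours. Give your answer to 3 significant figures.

Series of exponential components: λ_sys = Σ λ_i
λ_sys = 0.000063 + 0.0000028 + 0.0000053 = 7.1100e-05 /h
MTBF = 1 / λ_sys = 14100 h

14100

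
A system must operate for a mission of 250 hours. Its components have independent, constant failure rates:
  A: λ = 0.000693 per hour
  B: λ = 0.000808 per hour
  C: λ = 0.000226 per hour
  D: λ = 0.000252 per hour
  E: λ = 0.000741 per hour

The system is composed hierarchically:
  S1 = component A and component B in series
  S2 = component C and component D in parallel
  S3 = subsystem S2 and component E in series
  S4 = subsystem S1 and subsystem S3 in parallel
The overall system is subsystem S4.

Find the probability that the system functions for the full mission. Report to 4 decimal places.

R(A) = exp(−0.000693 × 250) = 0.840927
R(B) = exp(−0.000808 × 250) = 0.817095
R(C) = exp(−0.000226 × 250) = 0.945066
R(D) = exp(−0.000252 × 250) = 0.938943
R(E) = exp(−0.000741 × 250) = 0.830897
Series (A and B): 0.840927 × 0.817095 = 0.687117
Parallel (C and D): 1 − (1 − 0.945066)(1 − 0.938943) = 0.996646
Series ([0.996646] and E): 0.996646 × 0.830897 = 0.828110
Parallel ([0.687117] and [0.828110]): 1 − (1 − 0.687117)(1 − 0.828110) = 0.9462

0.9462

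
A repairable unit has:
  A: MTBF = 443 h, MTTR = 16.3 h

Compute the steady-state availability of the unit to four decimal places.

0.9645

A(A) = MTBF/(MTBF+MTTR) = 443/(443+16.3) = 0.9645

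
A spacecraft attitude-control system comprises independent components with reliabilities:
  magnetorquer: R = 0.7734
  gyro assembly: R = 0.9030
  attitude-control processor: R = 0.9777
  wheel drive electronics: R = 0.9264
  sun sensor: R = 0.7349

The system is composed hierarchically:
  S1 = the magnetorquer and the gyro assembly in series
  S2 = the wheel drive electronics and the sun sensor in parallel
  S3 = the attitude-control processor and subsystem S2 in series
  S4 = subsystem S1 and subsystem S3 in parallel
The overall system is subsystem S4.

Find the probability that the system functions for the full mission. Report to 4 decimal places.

Series (magnetorquer and gyro assembly): 0.773400 × 0.903000 = 0.698380
Parallel (wheel drive electronics and sun sensor): 1 − (1 − 0.926400)(1 − 0.734900) = 0.980489
Series (attitude-control processor and [0.980489]): 0.977700 × 0.980489 = 0.958624
Parallel ([0.698380] and [0.958624]): 1 − (1 − 0.698380)(1 − 0.958624) = 0.9875

0.9875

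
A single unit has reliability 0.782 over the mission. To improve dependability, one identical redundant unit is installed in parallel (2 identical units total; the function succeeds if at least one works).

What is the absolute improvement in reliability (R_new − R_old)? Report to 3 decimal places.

0.170

R_before = 0.782
R_after = 1 − (1 − 0.782)^2 = 0.952
ΔR = 0.952 − 0.782 = 0.170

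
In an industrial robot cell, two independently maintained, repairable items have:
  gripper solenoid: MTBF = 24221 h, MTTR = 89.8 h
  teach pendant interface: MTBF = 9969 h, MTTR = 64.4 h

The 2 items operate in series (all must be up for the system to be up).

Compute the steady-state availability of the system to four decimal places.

0.9899

A(gripper solenoid) = MTBF/(MTBF+MTTR) = 24221/(24221+89.8) = 0.996306
A(teach pendant interface) = MTBF/(MTBF+MTTR) = 9969/(9969+64.4) = 0.993581
Series availability: 0.996306 × 0.993581 = 0.9899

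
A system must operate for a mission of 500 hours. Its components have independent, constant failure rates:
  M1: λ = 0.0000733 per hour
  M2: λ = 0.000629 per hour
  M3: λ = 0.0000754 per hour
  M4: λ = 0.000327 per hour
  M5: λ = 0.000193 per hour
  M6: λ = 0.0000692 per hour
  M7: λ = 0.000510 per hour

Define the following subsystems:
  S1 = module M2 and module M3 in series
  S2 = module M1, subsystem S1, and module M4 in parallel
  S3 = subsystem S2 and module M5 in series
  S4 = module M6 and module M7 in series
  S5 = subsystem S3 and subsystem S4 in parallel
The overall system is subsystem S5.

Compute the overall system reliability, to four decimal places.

0.9765

R(M1) = exp(−0.0000733 × 500) = 0.964013
R(M2) = exp(−0.000629 × 500) = 0.730154
R(M3) = exp(−0.0000754 × 500) = 0.963002
R(M4) = exp(−0.000327 × 500) = 0.849166
R(M5) = exp(−0.000193 × 500) = 0.908010
R(M6) = exp(−0.0000692 × 500) = 0.965992
R(M7) = exp(−0.000510 × 500) = 0.774916
Series (M2 and M3): 0.730154 × 0.963002 = 0.703140
Parallel (M1, [0.703140], and M4): 1 − (1 − 0.964013)(1 − 0.703140)(1 − 0.849166) = 0.998389
Series ([0.998389] and M5): 0.998389 × 0.908010 = 0.906547
Series (M6 and M7): 0.965992 × 0.774916 = 0.748563
Parallel ([0.906547] and [0.748563]): 1 − (1 − 0.906547)(1 − 0.748563) = 0.9765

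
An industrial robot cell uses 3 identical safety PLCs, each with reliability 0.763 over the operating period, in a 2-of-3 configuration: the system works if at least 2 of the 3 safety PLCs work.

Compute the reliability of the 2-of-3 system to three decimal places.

R = Σ_{i=2}^{3} C(3,i) p^i (1−p)^{3−i} with p = 0.763
C(3,2)·0.763^2·0.237^1 = 0.41392
C(3,3)·0.763^3·0.237^0 = 0.44419
Sum = 0.858

0.858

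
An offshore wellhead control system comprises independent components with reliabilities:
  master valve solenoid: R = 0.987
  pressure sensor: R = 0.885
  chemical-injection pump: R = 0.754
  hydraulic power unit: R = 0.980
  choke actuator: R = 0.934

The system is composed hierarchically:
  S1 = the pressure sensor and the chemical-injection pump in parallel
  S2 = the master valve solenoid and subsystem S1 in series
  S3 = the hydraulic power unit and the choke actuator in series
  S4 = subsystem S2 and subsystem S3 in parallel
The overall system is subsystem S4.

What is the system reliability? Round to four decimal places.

0.9965

Parallel (pressure sensor and chemical-injection pump): 1 − (1 − 0.885000)(1 − 0.754000) = 0.971710
Series (master valve solenoid and [0.971710]): 0.987000 × 0.971710 = 0.959078
Series (hydraulic power unit and choke actuator): 0.980000 × 0.934000 = 0.915320
Parallel ([0.959078] and [0.915320]): 1 − (1 − 0.959078)(1 − 0.915320) = 0.9965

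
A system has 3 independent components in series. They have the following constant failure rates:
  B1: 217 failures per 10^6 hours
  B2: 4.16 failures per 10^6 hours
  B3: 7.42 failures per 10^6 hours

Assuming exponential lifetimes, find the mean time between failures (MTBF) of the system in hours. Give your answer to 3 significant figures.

Series of exponential components: λ_sys = Σ λ_i
λ_sys = 0.000217 + 0.00000416 + 0.00000742 = 2.2858e-04 /h
MTBF = 1 / λ_sys = 4370 h

4370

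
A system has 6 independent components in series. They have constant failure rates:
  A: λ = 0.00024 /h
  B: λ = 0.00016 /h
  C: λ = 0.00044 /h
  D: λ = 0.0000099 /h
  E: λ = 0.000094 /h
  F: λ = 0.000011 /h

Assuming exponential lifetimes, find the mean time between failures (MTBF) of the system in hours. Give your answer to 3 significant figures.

1050

Series of exponential components: λ_sys = Σ λ_i
λ_sys = 0.00024 + 0.00016 + 0.00044 + 0.0000099 + 0.000094 + 0.000011 = 9.5490e-04 /h
MTBF = 1 / λ_sys = 1050 h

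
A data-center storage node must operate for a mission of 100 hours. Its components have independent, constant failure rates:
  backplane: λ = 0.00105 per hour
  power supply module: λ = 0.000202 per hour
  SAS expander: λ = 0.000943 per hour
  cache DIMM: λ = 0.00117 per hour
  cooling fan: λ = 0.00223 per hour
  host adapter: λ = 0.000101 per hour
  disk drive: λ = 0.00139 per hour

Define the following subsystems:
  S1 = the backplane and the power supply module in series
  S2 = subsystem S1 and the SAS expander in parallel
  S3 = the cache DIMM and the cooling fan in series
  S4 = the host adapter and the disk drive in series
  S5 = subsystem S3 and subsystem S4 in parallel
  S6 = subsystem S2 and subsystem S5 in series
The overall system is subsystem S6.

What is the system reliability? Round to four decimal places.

0.9499

R(backplane) = exp(−0.00105 × 100) = 0.900325
R(power supply module) = exp(−0.000202 × 100) = 0.980003
R(SAS expander) = exp(−0.000943 × 100) = 0.910010
R(cache DIMM) = exp(−0.00117 × 100) = 0.889585
R(cooling fan) = exp(−0.00223 × 100) = 0.800115
R(host adapter) = exp(−0.000101 × 100) = 0.989951
R(disk drive) = exp(−0.00139 × 100) = 0.870228
Series (backplane and power supply module): 0.900325 × 0.980003 = 0.882321
Parallel ([0.882321] and SAS expander): 1 − (1 − 0.882321)(1 − 0.910010) = 0.989410
Series (cache DIMM and cooling fan): 0.889585 × 0.800115 = 0.711770
Series (host adapter and disk drive): 0.989951 × 0.870228 = 0.861483
Parallel ([0.711770] and [0.861483]): 1 − (1 − 0.711770)(1 − 0.861483) = 0.960075
Series ([0.989410] and [0.960075]): 0.989410 × 0.960075 = 0.9499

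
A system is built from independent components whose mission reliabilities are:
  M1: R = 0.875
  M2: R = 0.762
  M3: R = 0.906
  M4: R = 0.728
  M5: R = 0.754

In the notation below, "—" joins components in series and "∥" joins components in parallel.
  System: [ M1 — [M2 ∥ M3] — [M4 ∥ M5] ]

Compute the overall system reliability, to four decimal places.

Parallel (M2 and M3): 1 − (1 − 0.762000)(1 − 0.906000) = 0.977628
Parallel (M4 and M5): 1 − (1 − 0.728000)(1 − 0.754000) = 0.933088
Series (M1, [0.977628], and [0.933088]): 0.875000 × 0.977628 × 0.933088 = 0.7982

0.7982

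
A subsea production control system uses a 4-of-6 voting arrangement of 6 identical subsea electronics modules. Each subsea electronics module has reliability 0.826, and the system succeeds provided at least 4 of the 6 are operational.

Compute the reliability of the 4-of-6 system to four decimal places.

0.9304

R = Σ_{i=4}^{6} C(6,i) p^i (1−p)^{6−i} with p = 0.826
C(6,4)·0.826^4·0.174^2 = 0.211402
C(6,5)·0.826^5·0.174^1 = 0.401422
C(6,6)·0.826^6·0.174^0 = 0.317600
Sum = 0.9304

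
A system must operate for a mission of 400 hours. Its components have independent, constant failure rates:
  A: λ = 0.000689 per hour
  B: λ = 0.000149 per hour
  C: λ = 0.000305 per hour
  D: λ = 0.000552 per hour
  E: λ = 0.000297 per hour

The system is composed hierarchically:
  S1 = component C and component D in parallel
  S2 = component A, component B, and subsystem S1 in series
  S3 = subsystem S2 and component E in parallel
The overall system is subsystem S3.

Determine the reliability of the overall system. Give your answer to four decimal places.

0.9663

R(A) = exp(−0.000689 × 400) = 0.759117
R(B) = exp(−0.000149 × 400) = 0.942141
R(C) = exp(−0.000305 × 400) = 0.885148
R(D) = exp(−0.000552 × 400) = 0.801877
R(E) = exp(−0.000297 × 400) = 0.887985
Parallel (C and D): 1 − (1 − 0.885148)(1 − 0.801877) = 0.977245
Series (A, B, and [0.977245]): 0.759117 × 0.942141 × 0.977245 = 0.698921
Parallel ([0.698921] and E): 1 − (1 − 0.698921)(1 − 0.887985) = 0.9663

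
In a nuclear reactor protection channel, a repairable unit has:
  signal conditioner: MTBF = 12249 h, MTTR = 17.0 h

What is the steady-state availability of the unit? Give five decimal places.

0.99861

A(signal conditioner) = MTBF/(MTBF+MTTR) = 12249/(12249+17.0) = 0.99861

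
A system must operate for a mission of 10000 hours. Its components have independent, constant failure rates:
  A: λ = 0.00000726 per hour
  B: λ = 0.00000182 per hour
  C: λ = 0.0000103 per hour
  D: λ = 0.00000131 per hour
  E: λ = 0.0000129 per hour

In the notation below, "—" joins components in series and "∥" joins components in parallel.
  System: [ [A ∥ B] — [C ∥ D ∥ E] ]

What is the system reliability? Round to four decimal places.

0.9986

R(A) = exp(−0.00000726 × 10000) = 0.929973
R(B) = exp(−0.00000182 × 10000) = 0.981965
R(C) = exp(−0.0000103 × 10000) = 0.902127
R(D) = exp(−0.00000131 × 10000) = 0.986985
R(E) = exp(−0.0000129 × 10000) = 0.878974
Parallel (A and B): 1 − (1 − 0.929973)(1 − 0.981965) = 0.998737
Parallel (C, D, and E): 1 − (1 − 0.902127)(1 − 0.986985)(1 − 0.878974) = 0.999846
Series ([0.998737] and [0.999846]): 0.998737 × 0.999846 = 0.9986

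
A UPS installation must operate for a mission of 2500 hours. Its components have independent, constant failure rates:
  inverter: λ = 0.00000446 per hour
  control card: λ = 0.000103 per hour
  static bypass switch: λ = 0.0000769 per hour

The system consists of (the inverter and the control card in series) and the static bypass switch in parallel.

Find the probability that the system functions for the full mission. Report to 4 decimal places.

0.9588

R(inverter) = exp(−0.00000446 × 2500) = 0.988912
R(control card) = exp(−0.000103 × 2500) = 0.772982
R(static bypass switch) = exp(−0.0000769 × 2500) = 0.825101
Series (inverter and control card): 0.988912 × 0.772982 = 0.764411
Parallel ([0.764411] and static bypass switch): 1 − (1 − 0.764411)(1 − 0.825101) = 0.9588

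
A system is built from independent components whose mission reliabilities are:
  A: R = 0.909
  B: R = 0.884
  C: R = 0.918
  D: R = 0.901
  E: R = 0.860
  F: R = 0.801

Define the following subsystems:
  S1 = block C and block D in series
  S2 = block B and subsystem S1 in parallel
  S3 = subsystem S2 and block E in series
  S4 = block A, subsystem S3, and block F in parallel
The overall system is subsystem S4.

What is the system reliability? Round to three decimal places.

0.997

Series (C and D): 0.91800 × 0.90100 = 0.82712
Parallel (B and [0.82712]): 1 − (1 − 0.88400)(1 − 0.82712) = 0.97995
Series ([0.97995] and E): 0.97995 × 0.86000 = 0.84276
Parallel (A, [0.84276], and F): 1 − (1 − 0.90900)(1 − 0.84276)(1 − 0.80100) = 0.997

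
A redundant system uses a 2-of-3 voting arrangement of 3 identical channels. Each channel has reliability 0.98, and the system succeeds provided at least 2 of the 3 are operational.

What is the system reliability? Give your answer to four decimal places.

0.9988

R = Σ_{i=2}^{3} C(3,i) p^i (1−p)^{3−i} with p = 0.98
C(3,2)·0.98^2·0.02^1 = 0.057624
C(3,3)·0.98^3·0.02^0 = 0.941192
Sum = 0.9988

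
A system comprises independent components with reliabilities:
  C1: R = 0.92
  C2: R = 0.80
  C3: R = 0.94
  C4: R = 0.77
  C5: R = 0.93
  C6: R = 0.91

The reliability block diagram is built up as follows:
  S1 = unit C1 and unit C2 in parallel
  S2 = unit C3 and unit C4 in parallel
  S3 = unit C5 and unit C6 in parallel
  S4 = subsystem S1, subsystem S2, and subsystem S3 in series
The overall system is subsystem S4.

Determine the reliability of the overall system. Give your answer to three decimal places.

Parallel (C1 and C2): 1 − (1 − 0.92000)(1 − 0.80000) = 0.98400
Parallel (C3 and C4): 1 − (1 − 0.94000)(1 − 0.77000) = 0.98620
Parallel (C5 and C6): 1 − (1 − 0.93000)(1 − 0.91000) = 0.99370
Series ([0.98400], [0.98620], and [0.99370]): 0.98400 × 0.98620 × 0.99370 = 0.964

0.964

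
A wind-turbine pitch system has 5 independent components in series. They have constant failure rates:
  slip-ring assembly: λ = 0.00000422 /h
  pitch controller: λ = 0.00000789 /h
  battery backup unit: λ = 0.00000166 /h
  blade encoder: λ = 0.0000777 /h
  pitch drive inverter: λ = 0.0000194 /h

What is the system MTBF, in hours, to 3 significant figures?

9020

Series of exponential components: λ_sys = Σ λ_i
λ_sys = 0.00000422 + 0.00000789 + 0.00000166 + 0.0000777 + 0.0000194 = 1.1087e-04 /h
MTBF = 1 / λ_sys = 9020 h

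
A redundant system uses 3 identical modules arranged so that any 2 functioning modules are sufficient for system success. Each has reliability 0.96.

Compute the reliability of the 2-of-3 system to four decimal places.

R = Σ_{i=2}^{3} C(3,i) p^i (1−p)^{3−i} with p = 0.96
C(3,2)·0.96^2·0.04^1 = 0.110592
C(3,3)·0.96^3·0.04^0 = 0.884736
Sum = 0.9953

0.9953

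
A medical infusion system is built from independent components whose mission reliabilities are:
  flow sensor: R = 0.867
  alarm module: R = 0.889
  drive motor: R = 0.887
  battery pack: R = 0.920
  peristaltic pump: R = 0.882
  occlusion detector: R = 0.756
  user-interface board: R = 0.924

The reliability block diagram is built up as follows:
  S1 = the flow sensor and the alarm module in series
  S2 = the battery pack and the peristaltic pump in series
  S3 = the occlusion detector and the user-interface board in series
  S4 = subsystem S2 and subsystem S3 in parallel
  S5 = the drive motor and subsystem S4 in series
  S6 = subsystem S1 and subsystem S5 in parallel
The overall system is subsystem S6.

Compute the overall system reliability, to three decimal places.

Series (flow sensor and alarm module): 0.86700 × 0.88900 = 0.77076
Series (battery pack and peristaltic pump): 0.92000 × 0.88200 = 0.81144
Series (occlusion detector and user-interface board): 0.75600 × 0.92400 = 0.69854
Parallel ([0.81144] and [0.69854]): 1 − (1 − 0.81144)(1 − 0.69854) = 0.94316
Series (drive motor and [0.94316]): 0.88700 × 0.94316 = 0.83658
Parallel ([0.77076] and [0.83658]): 1 − (1 − 0.77076)(1 − 0.83658) = 0.963

0.963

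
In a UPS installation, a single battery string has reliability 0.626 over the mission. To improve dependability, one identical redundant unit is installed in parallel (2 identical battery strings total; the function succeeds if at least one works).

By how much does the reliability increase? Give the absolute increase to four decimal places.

R_before = 0.626
R_after = 1 − (1 − 0.626)^2 = 0.8601
ΔR = 0.8601 − 0.626 = 0.2341

0.2341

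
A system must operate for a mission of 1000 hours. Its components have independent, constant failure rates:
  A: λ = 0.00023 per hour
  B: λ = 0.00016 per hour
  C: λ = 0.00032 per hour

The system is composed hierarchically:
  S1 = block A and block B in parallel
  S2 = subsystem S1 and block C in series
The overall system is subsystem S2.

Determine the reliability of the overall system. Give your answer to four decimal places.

R(A) = exp(−0.00023 × 1000) = 0.794534
R(B) = exp(−0.00016 × 1000) = 0.852144
R(C) = exp(−0.00032 × 1000) = 0.726149
Parallel (A and B): 1 − (1 − 0.794534)(1 − 0.852144) = 0.969621
Series ([0.969621] and C): 0.969621 × 0.726149 = 0.7041

0.7041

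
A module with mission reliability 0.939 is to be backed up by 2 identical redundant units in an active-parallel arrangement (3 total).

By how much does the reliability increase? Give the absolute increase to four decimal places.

R_before = 0.939
R_after = 1 − (1 − 0.939)^3 = 0.9998
ΔR = 0.9998 − 0.939 = 0.0608

0.0608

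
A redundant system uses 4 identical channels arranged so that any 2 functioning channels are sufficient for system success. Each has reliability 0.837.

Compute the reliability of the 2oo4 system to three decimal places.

R = Σ_{i=2}^{4} C(4,i) p^i (1−p)^{4−i} with p = 0.837
C(4,2)·0.837^2·0.163^2 = 0.11168
C(4,3)·0.837^3·0.163^1 = 0.38232
C(4,4)·0.837^4·0.163^0 = 0.49080
Sum = 0.985

0.985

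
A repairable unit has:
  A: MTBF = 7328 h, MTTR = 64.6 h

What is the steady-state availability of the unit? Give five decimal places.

0.99126

A(A) = MTBF/(MTBF+MTTR) = 7328/(7328+64.6) = 0.99126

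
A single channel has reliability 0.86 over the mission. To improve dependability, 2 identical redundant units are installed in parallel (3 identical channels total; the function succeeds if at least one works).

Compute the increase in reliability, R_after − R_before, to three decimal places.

R_before = 0.86
R_after = 1 − (1 − 0.86)^3 = 0.997
ΔR = 0.997 − 0.86 = 0.137

0.137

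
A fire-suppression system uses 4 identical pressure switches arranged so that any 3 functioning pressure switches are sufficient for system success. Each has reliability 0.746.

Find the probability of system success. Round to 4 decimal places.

R = Σ_{i=3}^{4} C(4,i) p^i (1−p)^{4−i} with p = 0.746
C(4,3)·0.746^3·0.254^1 = 0.421804
C(4,4)·0.746^4·0.254^0 = 0.309710
Sum = 0.7315

0.7315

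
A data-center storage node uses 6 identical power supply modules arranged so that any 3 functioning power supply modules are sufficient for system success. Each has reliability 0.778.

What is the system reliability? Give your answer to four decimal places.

R = Σ_{i=3}^{6} C(6,i) p^i (1−p)^{6−i} with p = 0.778
C(6,3)·0.778^3·0.222^3 = 0.103045
C(6,4)·0.778^4·0.222^2 = 0.270842
C(6,5)·0.778^5·0.222^1 = 0.379666
C(6,6)·0.778^6·0.222^0 = 0.221757
Sum = 0.9753

0.9753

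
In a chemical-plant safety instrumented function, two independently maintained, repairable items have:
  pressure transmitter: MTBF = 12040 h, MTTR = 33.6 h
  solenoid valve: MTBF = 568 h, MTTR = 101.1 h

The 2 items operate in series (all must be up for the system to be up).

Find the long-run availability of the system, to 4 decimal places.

A(pressure transmitter) = MTBF/(MTBF+MTTR) = 12040/(12040+33.6) = 0.997217
A(solenoid valve) = MTBF/(MTBF+MTTR) = 568/(568+101.1) = 0.848902
Series availability: 0.997217 × 0.848902 = 0.8465

0.8465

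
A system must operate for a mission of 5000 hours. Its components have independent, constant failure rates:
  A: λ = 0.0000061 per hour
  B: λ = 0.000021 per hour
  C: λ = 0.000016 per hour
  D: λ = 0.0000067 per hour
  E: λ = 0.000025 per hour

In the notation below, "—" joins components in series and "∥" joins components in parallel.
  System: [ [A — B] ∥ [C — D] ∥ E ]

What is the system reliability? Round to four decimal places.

0.9984

R(A) = exp(−0.0000061 × 5000) = 0.969960
R(B) = exp(−0.000021 × 5000) = 0.900325
R(C) = exp(−0.000016 × 5000) = 0.923116
R(D) = exp(−0.0000067 × 5000) = 0.967055
R(E) = exp(−0.000025 × 5000) = 0.882497
Series (A and B): 0.969960 × 0.900325 = 0.873279
Series (C and D): 0.923116 × 0.967055 = 0.892704
Parallel ([0.873279], [0.892704], and E): 1 − (1 − 0.873279)(1 − 0.892704)(1 − 0.882497) = 0.9984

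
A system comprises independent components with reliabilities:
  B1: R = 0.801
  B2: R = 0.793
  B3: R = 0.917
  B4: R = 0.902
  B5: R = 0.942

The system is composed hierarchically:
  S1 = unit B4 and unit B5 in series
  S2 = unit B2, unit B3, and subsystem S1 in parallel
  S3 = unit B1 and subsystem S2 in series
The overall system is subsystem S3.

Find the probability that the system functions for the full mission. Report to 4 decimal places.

Series (B4 and B5): 0.902000 × 0.942000 = 0.849684
Parallel (B2, B3, and [0.849684]): 1 − (1 − 0.793000)(1 − 0.917000)(1 − 0.849684) = 0.997417
Series (B1 and [0.997417]): 0.801000 × 0.997417 = 0.7989

0.7989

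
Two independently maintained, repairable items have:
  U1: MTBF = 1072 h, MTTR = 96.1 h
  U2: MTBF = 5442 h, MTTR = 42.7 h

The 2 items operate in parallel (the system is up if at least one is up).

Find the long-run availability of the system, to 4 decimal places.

A(U1) = MTBF/(MTBF+MTTR) = 1072/(1072+96.1) = 0.917730
A(U2) = MTBF/(MTBF+MTTR) = 5442/(5442+42.7) = 0.992215
Parallel availability: 1 − (1 − 0.917730)(1 − 0.992215) = 0.9994

0.9994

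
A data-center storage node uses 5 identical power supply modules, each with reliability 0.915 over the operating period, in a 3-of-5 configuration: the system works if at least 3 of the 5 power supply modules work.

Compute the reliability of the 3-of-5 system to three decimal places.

0.995

R = Σ_{i=3}^{5} C(5,i) p^i (1−p)^{5−i} with p = 0.915
C(5,3)·0.915^3·0.085^2 = 0.05535
C(5,4)·0.915^4·0.085^1 = 0.29790
C(5,5)·0.915^5·0.085^0 = 0.64137
Sum = 0.995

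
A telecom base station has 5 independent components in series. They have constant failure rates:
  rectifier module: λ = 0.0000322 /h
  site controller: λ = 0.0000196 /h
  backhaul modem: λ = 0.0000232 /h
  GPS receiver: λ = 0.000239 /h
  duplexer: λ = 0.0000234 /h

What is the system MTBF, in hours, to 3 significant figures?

2960

Series of exponential components: λ_sys = Σ λ_i
λ_sys = 0.0000322 + 0.0000196 + 0.0000232 + 0.000239 + 0.0000234 = 3.3740e-04 /h
MTBF = 1 / λ_sys = 2960 h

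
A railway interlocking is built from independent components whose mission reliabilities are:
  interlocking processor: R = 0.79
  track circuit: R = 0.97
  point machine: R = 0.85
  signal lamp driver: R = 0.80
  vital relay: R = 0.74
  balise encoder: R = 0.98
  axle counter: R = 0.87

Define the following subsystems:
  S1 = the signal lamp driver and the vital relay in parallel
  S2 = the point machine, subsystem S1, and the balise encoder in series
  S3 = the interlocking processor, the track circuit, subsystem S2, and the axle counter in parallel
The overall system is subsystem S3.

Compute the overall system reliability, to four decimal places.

Parallel (signal lamp driver and vital relay): 1 − (1 − 0.800000)(1 − 0.740000) = 0.948000
Series (point machine, [0.948000], and balise encoder): 0.850000 × 0.948000 × 0.980000 = 0.789684
Parallel (interlocking processor, track circuit, [0.789684], and axle counter): 1 − (1 − 0.790000)(1 − 0.970000)(1 − 0.789684)(1 − 0.870000) = 0.9998

0.9998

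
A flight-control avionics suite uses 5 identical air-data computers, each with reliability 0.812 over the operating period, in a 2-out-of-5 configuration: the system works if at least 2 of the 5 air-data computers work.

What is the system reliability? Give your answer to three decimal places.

R = Σ_{i=2}^{5} C(5,i) p^i (1−p)^{5−i} with p = 0.812
C(5,2)·0.812^2·0.188^3 = 0.04381
C(5,3)·0.812^3·0.188^2 = 0.18923
C(5,4)·0.812^4·0.188^1 = 0.40865
C(5,5)·0.812^5·0.188^0 = 0.35300
Sum = 0.995

0.995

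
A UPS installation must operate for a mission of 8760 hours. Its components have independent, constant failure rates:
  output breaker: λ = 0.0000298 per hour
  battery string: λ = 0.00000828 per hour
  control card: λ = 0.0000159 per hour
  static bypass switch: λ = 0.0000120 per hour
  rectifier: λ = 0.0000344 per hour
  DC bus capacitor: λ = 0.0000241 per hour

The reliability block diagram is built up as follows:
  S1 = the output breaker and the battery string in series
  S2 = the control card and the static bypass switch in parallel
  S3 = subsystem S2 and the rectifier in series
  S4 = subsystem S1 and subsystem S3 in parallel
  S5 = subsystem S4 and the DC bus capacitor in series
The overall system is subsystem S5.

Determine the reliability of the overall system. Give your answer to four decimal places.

0.7477

R(output breaker) = exp(−0.0000298 × 8760) = 0.770244
R(battery string) = exp(−0.00000828 × 8760) = 0.930035
R(control card) = exp(−0.0000159 × 8760) = 0.869981
R(static bypass switch) = exp(−0.0000120 × 8760) = 0.900216
R(rectifier) = exp(−0.0000344 × 8760) = 0.739823
R(DC bus capacitor) = exp(−0.0000241 × 8760) = 0.809680
Series (output breaker and battery string): 0.770244 × 0.930035 = 0.716354
Parallel (control card and static bypass switch): 1 − (1 − 0.869981)(1 − 0.900216) = 0.987026
Series ([0.987026] and rectifier): 0.987026 × 0.739823 = 0.730225
Parallel ([0.716354] and [0.730225]): 1 − (1 − 0.716354)(1 − 0.730225) = 0.923479
Series ([0.923479] and DC bus capacitor): 0.923479 × 0.809680 = 0.7477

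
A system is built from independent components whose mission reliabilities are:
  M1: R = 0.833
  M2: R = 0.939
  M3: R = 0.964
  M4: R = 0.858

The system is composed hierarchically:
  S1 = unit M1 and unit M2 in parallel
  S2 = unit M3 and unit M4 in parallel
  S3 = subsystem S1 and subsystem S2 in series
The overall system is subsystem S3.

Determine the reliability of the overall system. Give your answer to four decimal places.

0.9848

Parallel (M1 and M2): 1 − (1 − 0.833000)(1 − 0.939000) = 0.989813
Parallel (M3 and M4): 1 − (1 − 0.964000)(1 − 0.858000) = 0.994888
Series ([0.989813] and [0.994888]): 0.989813 × 0.994888 = 0.9848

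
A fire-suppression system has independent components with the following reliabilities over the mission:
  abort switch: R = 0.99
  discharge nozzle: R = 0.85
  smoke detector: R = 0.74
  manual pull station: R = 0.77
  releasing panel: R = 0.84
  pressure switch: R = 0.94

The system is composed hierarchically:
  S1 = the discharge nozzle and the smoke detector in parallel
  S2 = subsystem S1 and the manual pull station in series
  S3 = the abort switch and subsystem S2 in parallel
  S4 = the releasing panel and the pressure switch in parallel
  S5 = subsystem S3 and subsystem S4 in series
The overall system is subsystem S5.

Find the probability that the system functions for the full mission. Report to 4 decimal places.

0.9878

Parallel (discharge nozzle and smoke detector): 1 − (1 − 0.850000)(1 − 0.740000) = 0.961000
Series ([0.961000] and manual pull station): 0.961000 × 0.770000 = 0.739970
Parallel (abort switch and [0.739970]): 1 − (1 − 0.990000)(1 − 0.739970) = 0.997400
Parallel (releasing panel and pressure switch): 1 − (1 − 0.840000)(1 − 0.940000) = 0.990400
Series ([0.997400] and [0.990400]): 0.997400 × 0.990400 = 0.9878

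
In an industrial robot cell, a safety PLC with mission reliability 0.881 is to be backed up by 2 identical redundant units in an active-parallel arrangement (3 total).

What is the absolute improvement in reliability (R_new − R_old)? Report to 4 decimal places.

0.1173

R_before = 0.881
R_after = 1 − (1 − 0.881)^3 = 0.9983
ΔR = 0.9983 − 0.881 = 0.1173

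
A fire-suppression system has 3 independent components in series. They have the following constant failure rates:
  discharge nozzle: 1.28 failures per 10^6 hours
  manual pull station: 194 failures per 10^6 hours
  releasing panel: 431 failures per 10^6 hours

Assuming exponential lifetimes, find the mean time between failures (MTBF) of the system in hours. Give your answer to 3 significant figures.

1600

Series of exponential components: λ_sys = Σ λ_i
λ_sys = 0.00000128 + 0.000194 + 0.000431 = 6.2628e-04 /h
MTBF = 1 / λ_sys = 1600 h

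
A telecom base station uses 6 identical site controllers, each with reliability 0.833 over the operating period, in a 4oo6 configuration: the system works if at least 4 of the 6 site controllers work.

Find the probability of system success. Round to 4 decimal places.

0.9374

R = Σ_{i=4}^{6} C(6,i) p^i (1−p)^{6−i} with p = 0.833
C(6,4)·0.833^4·0.167^2 = 0.201421
C(6,5)·0.833^5·0.167^1 = 0.401877
C(6,6)·0.833^6·0.167^0 = 0.334095
Sum = 0.9374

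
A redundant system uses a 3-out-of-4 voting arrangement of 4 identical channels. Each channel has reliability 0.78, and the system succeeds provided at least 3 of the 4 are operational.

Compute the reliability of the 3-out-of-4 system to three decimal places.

R = Σ_{i=3}^{4} C(4,i) p^i (1−p)^{4−i} with p = 0.78
C(4,3)·0.78^3·0.22^1 = 0.41761
C(4,4)·0.78^4·0.22^0 = 0.37015
Sum = 0.788

0.788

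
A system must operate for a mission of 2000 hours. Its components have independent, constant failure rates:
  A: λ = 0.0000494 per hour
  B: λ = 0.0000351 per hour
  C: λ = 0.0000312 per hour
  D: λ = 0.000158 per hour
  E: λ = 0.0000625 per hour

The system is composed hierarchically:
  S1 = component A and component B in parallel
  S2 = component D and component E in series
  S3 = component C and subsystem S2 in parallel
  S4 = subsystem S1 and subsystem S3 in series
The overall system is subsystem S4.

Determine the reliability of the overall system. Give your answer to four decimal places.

0.9722

R(A) = exp(−0.0000494 × 2000) = 0.905924
R(B) = exp(−0.0000351 × 2000) = 0.932207
R(C) = exp(−0.0000312 × 2000) = 0.939507
R(D) = exp(−0.000158 × 2000) = 0.729059
R(E) = exp(−0.0000625 × 2000) = 0.882497
Parallel (A and B): 1 − (1 − 0.905924)(1 − 0.932207) = 0.993622
Series (D and E): 0.729059 × 0.882497 = 0.643392
Parallel (C and [0.643392]): 1 − (1 − 0.939507)(1 − 0.643392) = 0.978428
Series ([0.993622] and [0.978428]): 0.993622 × 0.978428 = 0.9722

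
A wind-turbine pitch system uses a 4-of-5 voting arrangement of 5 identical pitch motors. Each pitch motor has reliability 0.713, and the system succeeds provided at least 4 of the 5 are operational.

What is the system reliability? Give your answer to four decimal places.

0.5551

R = Σ_{i=4}^{5} C(5,i) p^i (1−p)^{5−i} with p = 0.713
C(5,4)·0.713^4·0.287^1 = 0.370860
C(5,5)·0.713^5·0.287^0 = 0.184267
Sum = 0.5551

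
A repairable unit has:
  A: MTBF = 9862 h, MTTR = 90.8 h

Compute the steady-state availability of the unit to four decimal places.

0.9909

A(A) = MTBF/(MTBF+MTTR) = 9862/(9862+90.8) = 0.9909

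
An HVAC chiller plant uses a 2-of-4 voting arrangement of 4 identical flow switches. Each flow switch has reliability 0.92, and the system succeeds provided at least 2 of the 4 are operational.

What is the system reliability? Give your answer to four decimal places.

0.9981

R = Σ_{i=2}^{4} C(4,i) p^i (1−p)^{4−i} with p = 0.92
C(4,2)·0.92^2·0.08^2 = 0.032502
C(4,3)·0.92^3·0.08^1 = 0.249180
C(4,4)·0.92^4·0.08^0 = 0.716393
Sum = 0.9981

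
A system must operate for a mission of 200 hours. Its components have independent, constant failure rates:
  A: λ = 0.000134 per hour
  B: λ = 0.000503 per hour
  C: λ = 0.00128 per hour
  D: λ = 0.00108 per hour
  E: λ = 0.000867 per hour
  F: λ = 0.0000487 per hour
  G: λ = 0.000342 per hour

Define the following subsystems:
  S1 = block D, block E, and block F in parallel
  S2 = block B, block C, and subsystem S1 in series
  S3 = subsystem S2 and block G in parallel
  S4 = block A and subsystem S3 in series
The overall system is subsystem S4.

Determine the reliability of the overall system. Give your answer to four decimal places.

R(A) = exp(−0.000134 × 200) = 0.973556
R(B) = exp(−0.000503 × 200) = 0.904295
R(C) = exp(−0.00128 × 200) = 0.774142
R(D) = exp(−0.00108 × 200) = 0.805735
R(E) = exp(−0.000867 × 200) = 0.840801
R(F) = exp(−0.0000487 × 200) = 0.990307
R(G) = exp(−0.000342 × 200) = 0.933887
Parallel (D, E, and F): 1 − (1 − 0.805735)(1 − 0.840801)(1 − 0.990307) = 0.999700
Series (B, C, and [0.999700]): 0.904295 × 0.774142 × 0.999700 = 0.699843
Parallel ([0.699843] and G): 1 − (1 − 0.699843)(1 − 0.933887) = 0.980156
Series (A and [0.980156]): 0.973556 × 0.980156 = 0.9542

0.9542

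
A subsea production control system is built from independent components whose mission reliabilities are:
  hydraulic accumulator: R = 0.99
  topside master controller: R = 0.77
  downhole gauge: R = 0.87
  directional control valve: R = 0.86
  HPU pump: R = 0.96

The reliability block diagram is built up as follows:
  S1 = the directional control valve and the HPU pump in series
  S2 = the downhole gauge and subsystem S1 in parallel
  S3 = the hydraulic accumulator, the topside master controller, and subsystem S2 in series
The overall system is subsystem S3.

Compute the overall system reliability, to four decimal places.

0.7450

Series (directional control valve and HPU pump): 0.860000 × 0.960000 = 0.825600
Parallel (downhole gauge and [0.825600]): 1 − (1 − 0.870000)(1 − 0.825600) = 0.977328
Series (hydraulic accumulator, topside master controller, and [0.977328]): 0.990000 × 0.770000 × 0.977328 = 0.7450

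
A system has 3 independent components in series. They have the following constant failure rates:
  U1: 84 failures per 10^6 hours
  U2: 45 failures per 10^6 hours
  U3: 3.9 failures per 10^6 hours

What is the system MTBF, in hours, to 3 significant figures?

7520

Series of exponential components: λ_sys = Σ λ_i
λ_sys = 0.000084 + 0.000045 + 0.0000039 = 1.3290e-04 /h
MTBF = 1 / λ_sys = 7520 h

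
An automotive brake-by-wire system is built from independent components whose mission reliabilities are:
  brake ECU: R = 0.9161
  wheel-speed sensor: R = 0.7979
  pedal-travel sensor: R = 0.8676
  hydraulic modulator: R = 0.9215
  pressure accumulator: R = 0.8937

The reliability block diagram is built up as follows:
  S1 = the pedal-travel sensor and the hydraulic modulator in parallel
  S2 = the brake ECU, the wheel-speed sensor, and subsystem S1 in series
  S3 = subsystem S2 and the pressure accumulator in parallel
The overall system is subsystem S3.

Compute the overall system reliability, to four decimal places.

Parallel (pedal-travel sensor and hydraulic modulator): 1 − (1 − 0.867600)(1 − 0.921500) = 0.989607
Series (brake ECU, wheel-speed sensor, and [0.989607]): 0.916100 × 0.797900 × 0.989607 = 0.723359
Parallel ([0.723359] and pressure accumulator): 1 − (1 − 0.723359)(1 − 0.893700) = 0.9706

0.9706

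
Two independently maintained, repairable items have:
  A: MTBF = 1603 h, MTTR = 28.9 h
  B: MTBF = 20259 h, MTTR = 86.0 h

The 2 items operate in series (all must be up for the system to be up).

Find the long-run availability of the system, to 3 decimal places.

0.978

A(A) = MTBF/(MTBF+MTTR) = 1603/(1603+28.9) = 0.982291
A(B) = MTBF/(MTBF+MTTR) = 20259/(20259+86.0) = 0.995773
Series availability: 0.982291 × 0.995773 = 0.978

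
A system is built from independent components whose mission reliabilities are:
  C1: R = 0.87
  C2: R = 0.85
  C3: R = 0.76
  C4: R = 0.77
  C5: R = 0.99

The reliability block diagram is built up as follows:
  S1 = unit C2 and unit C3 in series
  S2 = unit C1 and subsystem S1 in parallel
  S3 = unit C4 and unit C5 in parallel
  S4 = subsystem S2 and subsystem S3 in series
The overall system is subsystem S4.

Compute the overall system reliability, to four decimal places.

0.9518

Series (C2 and C3): 0.850000 × 0.760000 = 0.646000
Parallel (C1 and [0.646000]): 1 − (1 − 0.870000)(1 − 0.646000) = 0.953980
Parallel (C4 and C5): 1 − (1 − 0.770000)(1 − 0.990000) = 0.997700
Series ([0.953980] and [0.997700]): 0.953980 × 0.997700 = 0.9518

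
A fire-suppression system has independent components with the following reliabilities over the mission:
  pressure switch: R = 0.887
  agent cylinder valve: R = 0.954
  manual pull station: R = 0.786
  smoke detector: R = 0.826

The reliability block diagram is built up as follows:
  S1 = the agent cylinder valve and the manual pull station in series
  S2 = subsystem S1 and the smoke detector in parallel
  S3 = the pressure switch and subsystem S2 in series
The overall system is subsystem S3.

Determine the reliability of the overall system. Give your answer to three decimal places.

Series (agent cylinder valve and manual pull station): 0.95400 × 0.78600 = 0.74984
Parallel ([0.74984] and smoke detector): 1 − (1 − 0.74984)(1 − 0.82600) = 0.95647
Series (pressure switch and [0.95647]): 0.88700 × 0.95647 = 0.848

0.848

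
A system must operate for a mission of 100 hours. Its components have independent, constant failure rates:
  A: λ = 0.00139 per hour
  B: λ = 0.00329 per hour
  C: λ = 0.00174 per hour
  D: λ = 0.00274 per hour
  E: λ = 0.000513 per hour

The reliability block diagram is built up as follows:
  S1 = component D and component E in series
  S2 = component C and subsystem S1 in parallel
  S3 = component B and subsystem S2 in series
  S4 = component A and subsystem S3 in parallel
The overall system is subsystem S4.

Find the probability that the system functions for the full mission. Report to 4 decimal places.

0.9595

R(A) = exp(−0.00139 × 100) = 0.870228
R(B) = exp(−0.00329 × 100) = 0.719643
R(C) = exp(−0.00174 × 100) = 0.840297
R(D) = exp(−0.00274 × 100) = 0.760332
R(E) = exp(−0.000513 × 100) = 0.949994
Series (D and E): 0.760332 × 0.949994 = 0.722311
Parallel (C and [0.722311]): 1 − (1 − 0.840297)(1 − 0.722311) = 0.955652
Series (B and [0.955652]): 0.719643 × 0.955652 = 0.687728
Parallel (A and [0.687728]): 1 − (1 − 0.870228)(1 − 0.687728) = 0.9595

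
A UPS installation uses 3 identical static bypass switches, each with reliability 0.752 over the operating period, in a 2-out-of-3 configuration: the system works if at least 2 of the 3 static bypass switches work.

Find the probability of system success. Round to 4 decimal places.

R = Σ_{i=2}^{3} C(3,i) p^i (1−p)^{3−i} with p = 0.752
C(3,2)·0.752^2·0.248^1 = 0.420735
C(3,3)·0.752^3·0.248^0 = 0.425259
Sum = 0.8460

0.8460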